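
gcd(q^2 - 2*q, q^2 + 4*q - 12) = q - 2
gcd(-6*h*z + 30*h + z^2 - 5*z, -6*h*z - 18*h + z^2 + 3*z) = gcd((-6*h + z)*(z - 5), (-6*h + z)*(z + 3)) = -6*h + z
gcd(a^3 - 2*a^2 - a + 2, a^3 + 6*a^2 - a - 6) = a^2 - 1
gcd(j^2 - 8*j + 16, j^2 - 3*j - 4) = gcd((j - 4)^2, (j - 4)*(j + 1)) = j - 4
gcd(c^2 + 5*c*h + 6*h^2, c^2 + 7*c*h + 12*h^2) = c + 3*h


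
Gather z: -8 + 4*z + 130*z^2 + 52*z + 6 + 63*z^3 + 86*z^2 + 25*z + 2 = 63*z^3 + 216*z^2 + 81*z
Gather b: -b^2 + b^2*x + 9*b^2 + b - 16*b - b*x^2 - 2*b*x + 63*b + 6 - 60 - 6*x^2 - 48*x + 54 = b^2*(x + 8) + b*(-x^2 - 2*x + 48) - 6*x^2 - 48*x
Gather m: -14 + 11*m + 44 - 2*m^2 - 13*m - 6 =-2*m^2 - 2*m + 24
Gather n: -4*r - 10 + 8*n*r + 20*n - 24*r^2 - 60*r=n*(8*r + 20) - 24*r^2 - 64*r - 10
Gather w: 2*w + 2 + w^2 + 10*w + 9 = w^2 + 12*w + 11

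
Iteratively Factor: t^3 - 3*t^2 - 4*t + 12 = (t - 3)*(t^2 - 4) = (t - 3)*(t + 2)*(t - 2)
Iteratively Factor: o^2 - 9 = (o - 3)*(o + 3)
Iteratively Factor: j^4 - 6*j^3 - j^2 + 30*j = (j - 5)*(j^3 - j^2 - 6*j) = (j - 5)*(j - 3)*(j^2 + 2*j) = j*(j - 5)*(j - 3)*(j + 2)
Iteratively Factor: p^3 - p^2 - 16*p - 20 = (p + 2)*(p^2 - 3*p - 10) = (p - 5)*(p + 2)*(p + 2)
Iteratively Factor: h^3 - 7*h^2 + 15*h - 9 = (h - 3)*(h^2 - 4*h + 3) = (h - 3)^2*(h - 1)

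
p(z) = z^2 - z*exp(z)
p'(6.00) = -2812.00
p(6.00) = -2384.57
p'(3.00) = -74.34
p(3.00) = -51.26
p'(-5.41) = -10.80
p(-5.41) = 29.29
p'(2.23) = -25.58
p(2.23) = -15.77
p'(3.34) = -115.79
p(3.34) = -83.10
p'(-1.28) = -2.48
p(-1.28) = 1.99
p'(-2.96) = -5.82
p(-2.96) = 8.91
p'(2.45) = -35.08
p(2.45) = -22.39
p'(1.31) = -5.94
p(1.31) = -3.14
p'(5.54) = -1654.51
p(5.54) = -1380.22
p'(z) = -z*exp(z) + 2*z - exp(z)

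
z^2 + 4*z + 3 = (z + 1)*(z + 3)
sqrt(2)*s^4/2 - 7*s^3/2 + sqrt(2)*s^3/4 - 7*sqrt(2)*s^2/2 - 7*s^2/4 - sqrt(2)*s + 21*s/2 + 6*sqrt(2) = (s - 3/2)*(s + 2)*(s - 4*sqrt(2))*(sqrt(2)*s/2 + 1/2)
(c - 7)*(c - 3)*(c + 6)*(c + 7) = c^4 + 3*c^3 - 67*c^2 - 147*c + 882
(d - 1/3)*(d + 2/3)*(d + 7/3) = d^3 + 8*d^2/3 + 5*d/9 - 14/27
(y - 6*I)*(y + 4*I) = y^2 - 2*I*y + 24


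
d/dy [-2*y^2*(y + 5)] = 2*y*(-3*y - 10)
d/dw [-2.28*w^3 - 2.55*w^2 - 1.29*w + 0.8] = -6.84*w^2 - 5.1*w - 1.29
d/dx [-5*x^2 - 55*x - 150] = -10*x - 55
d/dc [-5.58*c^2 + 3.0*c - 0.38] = 3.0 - 11.16*c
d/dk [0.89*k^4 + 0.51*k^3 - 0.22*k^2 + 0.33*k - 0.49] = 3.56*k^3 + 1.53*k^2 - 0.44*k + 0.33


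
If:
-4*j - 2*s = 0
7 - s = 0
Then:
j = -7/2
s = 7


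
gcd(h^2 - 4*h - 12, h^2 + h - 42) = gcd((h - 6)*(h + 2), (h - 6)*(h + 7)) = h - 6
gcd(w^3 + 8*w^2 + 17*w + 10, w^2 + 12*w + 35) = w + 5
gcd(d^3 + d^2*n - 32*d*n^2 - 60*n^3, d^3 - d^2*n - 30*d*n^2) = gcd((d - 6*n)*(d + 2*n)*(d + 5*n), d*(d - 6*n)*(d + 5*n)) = d^2 - d*n - 30*n^2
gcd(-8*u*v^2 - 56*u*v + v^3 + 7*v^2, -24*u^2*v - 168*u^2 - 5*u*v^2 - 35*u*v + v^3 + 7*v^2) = 8*u*v + 56*u - v^2 - 7*v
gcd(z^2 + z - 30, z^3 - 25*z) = z - 5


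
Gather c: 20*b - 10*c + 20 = 20*b - 10*c + 20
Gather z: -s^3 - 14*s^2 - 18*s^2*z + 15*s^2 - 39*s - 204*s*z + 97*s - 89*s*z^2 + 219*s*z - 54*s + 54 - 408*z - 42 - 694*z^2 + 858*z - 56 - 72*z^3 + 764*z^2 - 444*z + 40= -s^3 + s^2 + 4*s - 72*z^3 + z^2*(70 - 89*s) + z*(-18*s^2 + 15*s + 6) - 4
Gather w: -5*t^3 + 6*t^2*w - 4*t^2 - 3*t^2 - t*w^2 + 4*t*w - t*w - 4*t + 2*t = -5*t^3 - 7*t^2 - t*w^2 - 2*t + w*(6*t^2 + 3*t)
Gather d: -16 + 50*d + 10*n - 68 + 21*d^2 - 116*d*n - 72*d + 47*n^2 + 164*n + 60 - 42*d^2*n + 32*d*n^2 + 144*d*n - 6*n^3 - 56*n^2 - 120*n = d^2*(21 - 42*n) + d*(32*n^2 + 28*n - 22) - 6*n^3 - 9*n^2 + 54*n - 24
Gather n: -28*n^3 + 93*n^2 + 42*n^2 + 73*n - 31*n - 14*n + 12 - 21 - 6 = -28*n^3 + 135*n^2 + 28*n - 15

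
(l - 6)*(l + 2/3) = l^2 - 16*l/3 - 4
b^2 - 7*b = b*(b - 7)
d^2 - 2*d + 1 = (d - 1)^2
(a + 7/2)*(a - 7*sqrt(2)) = a^2 - 7*sqrt(2)*a + 7*a/2 - 49*sqrt(2)/2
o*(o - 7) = o^2 - 7*o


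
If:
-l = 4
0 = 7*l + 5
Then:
No Solution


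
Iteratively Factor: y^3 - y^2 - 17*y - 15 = (y + 3)*(y^2 - 4*y - 5) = (y + 1)*(y + 3)*(y - 5)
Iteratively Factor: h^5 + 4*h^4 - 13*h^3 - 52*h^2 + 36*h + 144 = (h + 4)*(h^4 - 13*h^2 + 36) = (h - 3)*(h + 4)*(h^3 + 3*h^2 - 4*h - 12) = (h - 3)*(h - 2)*(h + 4)*(h^2 + 5*h + 6) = (h - 3)*(h - 2)*(h + 2)*(h + 4)*(h + 3)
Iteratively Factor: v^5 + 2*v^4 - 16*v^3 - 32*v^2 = (v)*(v^4 + 2*v^3 - 16*v^2 - 32*v) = v^2*(v^3 + 2*v^2 - 16*v - 32) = v^2*(v + 4)*(v^2 - 2*v - 8) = v^2*(v + 2)*(v + 4)*(v - 4)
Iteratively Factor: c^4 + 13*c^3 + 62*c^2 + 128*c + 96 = (c + 4)*(c^3 + 9*c^2 + 26*c + 24) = (c + 2)*(c + 4)*(c^2 + 7*c + 12) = (c + 2)*(c + 3)*(c + 4)*(c + 4)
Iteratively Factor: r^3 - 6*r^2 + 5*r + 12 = (r + 1)*(r^2 - 7*r + 12) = (r - 3)*(r + 1)*(r - 4)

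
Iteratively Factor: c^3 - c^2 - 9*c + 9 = (c - 1)*(c^2 - 9) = (c - 1)*(c + 3)*(c - 3)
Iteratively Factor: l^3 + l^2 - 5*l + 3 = (l - 1)*(l^2 + 2*l - 3) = (l - 1)*(l + 3)*(l - 1)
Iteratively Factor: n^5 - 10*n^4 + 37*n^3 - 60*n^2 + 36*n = (n - 3)*(n^4 - 7*n^3 + 16*n^2 - 12*n) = (n - 3)*(n - 2)*(n^3 - 5*n^2 + 6*n) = n*(n - 3)*(n - 2)*(n^2 - 5*n + 6) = n*(n - 3)*(n - 2)^2*(n - 3)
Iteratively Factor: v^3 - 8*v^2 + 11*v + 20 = (v + 1)*(v^2 - 9*v + 20) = (v - 4)*(v + 1)*(v - 5)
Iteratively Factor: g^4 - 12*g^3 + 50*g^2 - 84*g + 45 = (g - 3)*(g^3 - 9*g^2 + 23*g - 15) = (g - 3)^2*(g^2 - 6*g + 5) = (g - 5)*(g - 3)^2*(g - 1)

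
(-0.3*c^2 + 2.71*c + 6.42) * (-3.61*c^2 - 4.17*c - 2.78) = 1.083*c^4 - 8.5321*c^3 - 33.6429*c^2 - 34.3052*c - 17.8476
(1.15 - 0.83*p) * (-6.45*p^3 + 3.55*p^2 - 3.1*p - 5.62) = 5.3535*p^4 - 10.364*p^3 + 6.6555*p^2 + 1.0996*p - 6.463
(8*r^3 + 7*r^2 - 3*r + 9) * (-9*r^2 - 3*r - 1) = -72*r^5 - 87*r^4 - 2*r^3 - 79*r^2 - 24*r - 9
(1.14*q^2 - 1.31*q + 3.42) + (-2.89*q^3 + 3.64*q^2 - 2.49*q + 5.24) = -2.89*q^3 + 4.78*q^2 - 3.8*q + 8.66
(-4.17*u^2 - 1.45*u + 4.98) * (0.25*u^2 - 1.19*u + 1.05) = -1.0425*u^4 + 4.5998*u^3 - 1.408*u^2 - 7.4487*u + 5.229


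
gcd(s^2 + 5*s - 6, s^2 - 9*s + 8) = s - 1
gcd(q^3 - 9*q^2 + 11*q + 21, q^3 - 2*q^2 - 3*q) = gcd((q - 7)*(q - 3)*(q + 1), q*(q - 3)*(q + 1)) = q^2 - 2*q - 3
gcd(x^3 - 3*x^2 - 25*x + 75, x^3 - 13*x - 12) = 1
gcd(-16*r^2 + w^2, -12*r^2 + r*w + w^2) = 4*r + w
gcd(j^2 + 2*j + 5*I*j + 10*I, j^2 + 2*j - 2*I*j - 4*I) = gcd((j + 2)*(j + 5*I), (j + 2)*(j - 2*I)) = j + 2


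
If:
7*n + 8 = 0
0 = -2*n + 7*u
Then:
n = -8/7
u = -16/49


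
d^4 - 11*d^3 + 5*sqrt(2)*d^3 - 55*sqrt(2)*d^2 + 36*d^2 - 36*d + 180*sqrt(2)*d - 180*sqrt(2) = (d - 6)*(d - 3)*(d - 2)*(d + 5*sqrt(2))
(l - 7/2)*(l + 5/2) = l^2 - l - 35/4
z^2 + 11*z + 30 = (z + 5)*(z + 6)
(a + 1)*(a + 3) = a^2 + 4*a + 3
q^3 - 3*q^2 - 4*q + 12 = (q - 3)*(q - 2)*(q + 2)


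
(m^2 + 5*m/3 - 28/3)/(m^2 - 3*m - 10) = (-3*m^2 - 5*m + 28)/(3*(-m^2 + 3*m + 10))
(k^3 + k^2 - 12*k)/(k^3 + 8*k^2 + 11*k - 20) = k*(k - 3)/(k^2 + 4*k - 5)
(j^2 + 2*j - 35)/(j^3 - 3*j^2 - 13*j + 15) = (j + 7)/(j^2 + 2*j - 3)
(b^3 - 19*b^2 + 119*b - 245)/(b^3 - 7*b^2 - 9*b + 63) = (b^2 - 12*b + 35)/(b^2 - 9)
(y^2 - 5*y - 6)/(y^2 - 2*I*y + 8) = (y^2 - 5*y - 6)/(y^2 - 2*I*y + 8)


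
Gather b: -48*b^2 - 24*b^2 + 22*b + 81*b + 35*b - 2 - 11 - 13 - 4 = -72*b^2 + 138*b - 30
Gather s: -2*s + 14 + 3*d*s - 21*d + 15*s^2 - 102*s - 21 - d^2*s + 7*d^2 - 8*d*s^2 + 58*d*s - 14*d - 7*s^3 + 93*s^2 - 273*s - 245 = 7*d^2 - 35*d - 7*s^3 + s^2*(108 - 8*d) + s*(-d^2 + 61*d - 377) - 252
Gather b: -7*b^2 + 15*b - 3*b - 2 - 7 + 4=-7*b^2 + 12*b - 5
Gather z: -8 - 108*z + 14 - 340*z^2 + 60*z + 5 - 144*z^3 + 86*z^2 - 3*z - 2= -144*z^3 - 254*z^2 - 51*z + 9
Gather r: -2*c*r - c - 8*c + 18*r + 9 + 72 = -9*c + r*(18 - 2*c) + 81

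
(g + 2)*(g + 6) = g^2 + 8*g + 12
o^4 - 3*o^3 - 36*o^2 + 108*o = o*(o - 6)*(o - 3)*(o + 6)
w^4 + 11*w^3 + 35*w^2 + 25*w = w*(w + 1)*(w + 5)^2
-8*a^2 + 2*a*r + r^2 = (-2*a + r)*(4*a + r)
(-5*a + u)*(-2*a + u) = 10*a^2 - 7*a*u + u^2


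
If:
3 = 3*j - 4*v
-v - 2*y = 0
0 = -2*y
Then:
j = 1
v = 0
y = 0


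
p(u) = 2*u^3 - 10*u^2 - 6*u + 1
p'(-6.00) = 330.00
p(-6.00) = -755.00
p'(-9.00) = 660.00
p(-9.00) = -2213.00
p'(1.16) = -21.13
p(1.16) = -16.29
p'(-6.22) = 350.53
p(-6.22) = -829.85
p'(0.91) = -19.23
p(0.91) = -11.23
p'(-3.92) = 164.60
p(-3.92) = -249.62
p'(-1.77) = 48.20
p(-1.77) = -30.80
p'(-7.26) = 455.45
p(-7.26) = -1247.83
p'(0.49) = -14.36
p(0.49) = -4.11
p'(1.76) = -22.61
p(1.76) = -29.63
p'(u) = 6*u^2 - 20*u - 6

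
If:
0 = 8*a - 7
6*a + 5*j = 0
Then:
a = 7/8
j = -21/20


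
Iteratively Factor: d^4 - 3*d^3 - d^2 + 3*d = (d + 1)*(d^3 - 4*d^2 + 3*d) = (d - 3)*(d + 1)*(d^2 - d) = d*(d - 3)*(d + 1)*(d - 1)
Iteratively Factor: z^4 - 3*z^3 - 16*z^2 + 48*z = (z - 3)*(z^3 - 16*z) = (z - 3)*(z + 4)*(z^2 - 4*z) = (z - 4)*(z - 3)*(z + 4)*(z)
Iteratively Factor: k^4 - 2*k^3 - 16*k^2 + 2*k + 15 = (k - 1)*(k^3 - k^2 - 17*k - 15) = (k - 1)*(k + 1)*(k^2 - 2*k - 15) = (k - 1)*(k + 1)*(k + 3)*(k - 5)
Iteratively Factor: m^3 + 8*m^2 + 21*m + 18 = (m + 3)*(m^2 + 5*m + 6) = (m + 3)^2*(m + 2)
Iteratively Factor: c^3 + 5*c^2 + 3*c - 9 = (c + 3)*(c^2 + 2*c - 3) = (c - 1)*(c + 3)*(c + 3)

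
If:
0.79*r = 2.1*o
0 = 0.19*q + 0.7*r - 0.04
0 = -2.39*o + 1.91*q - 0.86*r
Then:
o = 0.02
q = 0.04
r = 0.05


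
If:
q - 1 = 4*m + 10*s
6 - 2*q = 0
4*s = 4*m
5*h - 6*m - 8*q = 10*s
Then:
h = 184/35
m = 1/7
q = 3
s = 1/7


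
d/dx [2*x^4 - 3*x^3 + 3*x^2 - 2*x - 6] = 8*x^3 - 9*x^2 + 6*x - 2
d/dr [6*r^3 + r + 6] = 18*r^2 + 1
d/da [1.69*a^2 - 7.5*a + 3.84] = 3.38*a - 7.5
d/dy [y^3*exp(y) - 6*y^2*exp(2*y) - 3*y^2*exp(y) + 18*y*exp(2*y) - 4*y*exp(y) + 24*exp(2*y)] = (y^3 - 12*y^2*exp(y) + 24*y*exp(y) - 10*y + 66*exp(y) - 4)*exp(y)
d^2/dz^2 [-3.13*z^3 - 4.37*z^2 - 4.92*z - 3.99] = -18.78*z - 8.74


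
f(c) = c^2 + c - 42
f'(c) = 2*c + 1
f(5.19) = -9.87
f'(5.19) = 11.38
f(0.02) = -41.98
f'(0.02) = 1.04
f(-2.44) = -38.49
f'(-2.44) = -3.88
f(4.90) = -13.09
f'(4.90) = 10.80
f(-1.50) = -41.25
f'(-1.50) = -2.00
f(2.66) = -32.26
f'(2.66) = 6.32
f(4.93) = -12.77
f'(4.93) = 10.86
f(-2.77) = -37.10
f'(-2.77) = -4.54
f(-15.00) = 168.00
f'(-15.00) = -29.00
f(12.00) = 114.00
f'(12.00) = 25.00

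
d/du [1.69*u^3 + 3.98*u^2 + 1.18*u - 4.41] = 5.07*u^2 + 7.96*u + 1.18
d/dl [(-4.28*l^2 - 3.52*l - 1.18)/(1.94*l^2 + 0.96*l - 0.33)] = (2.72*l^2 + 7.4032*l + 2.2944)/(3.7636*l^4 + 3.7248*l^3 - 0.3588*l^2 - 0.6336*l + 0.1089)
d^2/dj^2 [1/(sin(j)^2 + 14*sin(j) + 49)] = 2*(7*sin(j) + cos(2*j) + 2)/(sin(j) + 7)^4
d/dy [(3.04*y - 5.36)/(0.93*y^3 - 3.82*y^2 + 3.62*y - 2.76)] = (-5.6544*y^3 + 26.5672*y^2 - 40.9504*y + 11.0128)/(0.8649*y^6 - 7.1052*y^5 + 21.3256*y^4 - 32.7904*y^3 + 34.1908*y^2 - 19.9824*y + 7.6176)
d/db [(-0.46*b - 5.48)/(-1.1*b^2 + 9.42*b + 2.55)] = (-0.506*b^2 - 12.056*b + 50.4486)/(1.21*b^4 - 20.724*b^3 + 83.1264*b^2 + 48.042*b + 6.5025)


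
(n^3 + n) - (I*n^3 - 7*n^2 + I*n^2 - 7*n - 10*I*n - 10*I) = n^3 - I*n^3 + 7*n^2 - I*n^2 + 8*n + 10*I*n + 10*I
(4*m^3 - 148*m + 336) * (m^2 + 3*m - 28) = 4*m^5 + 12*m^4 - 260*m^3 - 108*m^2 + 5152*m - 9408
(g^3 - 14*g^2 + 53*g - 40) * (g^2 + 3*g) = g^5 - 11*g^4 + 11*g^3 + 119*g^2 - 120*g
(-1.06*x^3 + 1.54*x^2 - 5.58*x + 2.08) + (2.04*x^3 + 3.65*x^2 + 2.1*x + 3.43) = 0.98*x^3 + 5.19*x^2 - 3.48*x + 5.51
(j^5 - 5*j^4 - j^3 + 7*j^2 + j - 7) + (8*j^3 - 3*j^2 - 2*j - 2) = j^5 - 5*j^4 + 7*j^3 + 4*j^2 - j - 9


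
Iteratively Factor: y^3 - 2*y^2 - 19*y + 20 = (y - 1)*(y^2 - y - 20) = (y - 1)*(y + 4)*(y - 5)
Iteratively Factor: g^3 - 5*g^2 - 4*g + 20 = (g - 5)*(g^2 - 4) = (g - 5)*(g + 2)*(g - 2)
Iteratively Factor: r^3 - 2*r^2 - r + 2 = (r + 1)*(r^2 - 3*r + 2) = (r - 1)*(r + 1)*(r - 2)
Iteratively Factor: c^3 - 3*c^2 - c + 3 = (c - 1)*(c^2 - 2*c - 3) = (c - 3)*(c - 1)*(c + 1)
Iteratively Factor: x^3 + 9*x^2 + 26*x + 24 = (x + 2)*(x^2 + 7*x + 12) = (x + 2)*(x + 4)*(x + 3)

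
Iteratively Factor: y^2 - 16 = (y + 4)*(y - 4)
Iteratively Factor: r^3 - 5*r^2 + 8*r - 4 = (r - 2)*(r^2 - 3*r + 2) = (r - 2)*(r - 1)*(r - 2)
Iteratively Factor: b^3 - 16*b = (b)*(b^2 - 16) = b*(b - 4)*(b + 4)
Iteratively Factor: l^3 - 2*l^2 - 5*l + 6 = (l - 3)*(l^2 + l - 2) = (l - 3)*(l + 2)*(l - 1)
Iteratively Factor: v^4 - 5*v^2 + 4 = (v + 2)*(v^3 - 2*v^2 - v + 2) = (v - 1)*(v + 2)*(v^2 - v - 2) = (v - 2)*(v - 1)*(v + 2)*(v + 1)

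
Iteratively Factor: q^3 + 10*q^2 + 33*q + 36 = (q + 4)*(q^2 + 6*q + 9) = (q + 3)*(q + 4)*(q + 3)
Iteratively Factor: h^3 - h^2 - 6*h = (h)*(h^2 - h - 6) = h*(h - 3)*(h + 2)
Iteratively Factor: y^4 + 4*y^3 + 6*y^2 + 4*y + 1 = (y + 1)*(y^3 + 3*y^2 + 3*y + 1) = (y + 1)^2*(y^2 + 2*y + 1) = (y + 1)^3*(y + 1)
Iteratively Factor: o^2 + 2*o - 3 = (o - 1)*(o + 3)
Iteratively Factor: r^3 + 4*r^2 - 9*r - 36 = (r + 3)*(r^2 + r - 12) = (r - 3)*(r + 3)*(r + 4)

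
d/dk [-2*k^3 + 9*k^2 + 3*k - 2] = -6*k^2 + 18*k + 3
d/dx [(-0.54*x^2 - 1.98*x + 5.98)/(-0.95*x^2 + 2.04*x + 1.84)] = (-2.9826*x^2 + 9.3748*x - 15.8424)/(0.9025*x^4 - 3.876*x^3 + 0.6656*x^2 + 7.5072*x + 3.3856)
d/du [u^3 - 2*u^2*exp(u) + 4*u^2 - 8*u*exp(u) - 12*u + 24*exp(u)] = -2*u^2*exp(u) + 3*u^2 - 12*u*exp(u) + 8*u + 16*exp(u) - 12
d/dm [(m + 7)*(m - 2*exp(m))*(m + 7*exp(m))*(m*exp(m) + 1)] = (m + 1)*(m + 7)*(m - 2*exp(m))*(m + 7*exp(m))*exp(m) + (m + 7)*(m - 2*exp(m))*(m*exp(m) + 1)*(7*exp(m) + 1) - (m + 7)*(m + 7*exp(m))*(m*exp(m) + 1)*(2*exp(m) - 1) + (m - 2*exp(m))*(m + 7*exp(m))*(m*exp(m) + 1)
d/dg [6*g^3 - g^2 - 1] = 2*g*(9*g - 1)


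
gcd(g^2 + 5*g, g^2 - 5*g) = g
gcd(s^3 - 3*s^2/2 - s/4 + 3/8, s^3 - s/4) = s^2 - 1/4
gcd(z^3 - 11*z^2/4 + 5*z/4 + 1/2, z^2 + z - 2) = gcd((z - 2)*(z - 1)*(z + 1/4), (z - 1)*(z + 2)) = z - 1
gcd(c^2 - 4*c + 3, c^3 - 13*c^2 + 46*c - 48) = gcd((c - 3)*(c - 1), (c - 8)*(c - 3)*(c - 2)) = c - 3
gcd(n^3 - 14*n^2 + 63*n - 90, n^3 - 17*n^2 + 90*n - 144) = n^2 - 9*n + 18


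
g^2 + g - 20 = (g - 4)*(g + 5)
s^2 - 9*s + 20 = (s - 5)*(s - 4)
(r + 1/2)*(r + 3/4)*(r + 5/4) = r^3 + 5*r^2/2 + 31*r/16 + 15/32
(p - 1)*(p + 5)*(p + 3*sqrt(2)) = p^3 + 4*p^2 + 3*sqrt(2)*p^2 - 5*p + 12*sqrt(2)*p - 15*sqrt(2)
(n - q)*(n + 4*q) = n^2 + 3*n*q - 4*q^2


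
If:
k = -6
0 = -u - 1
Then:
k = -6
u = -1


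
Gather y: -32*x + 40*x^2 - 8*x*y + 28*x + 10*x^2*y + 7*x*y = 40*x^2 - 4*x + y*(10*x^2 - x)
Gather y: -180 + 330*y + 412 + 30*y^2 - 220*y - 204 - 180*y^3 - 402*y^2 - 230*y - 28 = -180*y^3 - 372*y^2 - 120*y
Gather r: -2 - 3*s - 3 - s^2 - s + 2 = -s^2 - 4*s - 3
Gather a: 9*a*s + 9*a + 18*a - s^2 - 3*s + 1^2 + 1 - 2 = a*(9*s + 27) - s^2 - 3*s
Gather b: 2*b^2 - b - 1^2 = 2*b^2 - b - 1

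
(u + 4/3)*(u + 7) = u^2 + 25*u/3 + 28/3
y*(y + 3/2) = y^2 + 3*y/2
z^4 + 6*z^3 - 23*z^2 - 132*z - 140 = (z - 5)*(z + 2)^2*(z + 7)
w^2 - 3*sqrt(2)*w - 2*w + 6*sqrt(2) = (w - 2)*(w - 3*sqrt(2))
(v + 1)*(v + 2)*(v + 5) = v^3 + 8*v^2 + 17*v + 10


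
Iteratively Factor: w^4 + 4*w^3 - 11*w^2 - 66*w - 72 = (w - 4)*(w^3 + 8*w^2 + 21*w + 18) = (w - 4)*(w + 3)*(w^2 + 5*w + 6) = (w - 4)*(w + 2)*(w + 3)*(w + 3)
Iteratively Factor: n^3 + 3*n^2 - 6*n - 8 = (n + 1)*(n^2 + 2*n - 8) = (n + 1)*(n + 4)*(n - 2)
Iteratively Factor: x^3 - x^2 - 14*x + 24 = (x + 4)*(x^2 - 5*x + 6) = (x - 3)*(x + 4)*(x - 2)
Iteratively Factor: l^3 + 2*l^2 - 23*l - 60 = (l + 3)*(l^2 - l - 20) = (l - 5)*(l + 3)*(l + 4)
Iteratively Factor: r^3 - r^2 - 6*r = (r - 3)*(r^2 + 2*r) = r*(r - 3)*(r + 2)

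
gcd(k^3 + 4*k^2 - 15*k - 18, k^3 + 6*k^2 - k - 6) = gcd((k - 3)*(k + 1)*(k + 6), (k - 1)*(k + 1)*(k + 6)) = k^2 + 7*k + 6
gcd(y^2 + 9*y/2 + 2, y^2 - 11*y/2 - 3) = y + 1/2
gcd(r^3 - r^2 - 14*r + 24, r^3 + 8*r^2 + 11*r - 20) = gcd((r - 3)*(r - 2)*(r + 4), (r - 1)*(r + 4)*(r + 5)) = r + 4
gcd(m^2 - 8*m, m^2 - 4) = 1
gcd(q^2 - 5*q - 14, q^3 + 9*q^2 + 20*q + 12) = q + 2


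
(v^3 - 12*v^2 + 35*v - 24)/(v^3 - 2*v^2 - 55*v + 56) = (v - 3)/(v + 7)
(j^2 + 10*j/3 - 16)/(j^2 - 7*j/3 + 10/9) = 3*(3*j^2 + 10*j - 48)/(9*j^2 - 21*j + 10)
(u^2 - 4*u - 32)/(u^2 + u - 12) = (u - 8)/(u - 3)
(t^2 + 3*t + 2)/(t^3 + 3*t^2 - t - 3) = (t + 2)/(t^2 + 2*t - 3)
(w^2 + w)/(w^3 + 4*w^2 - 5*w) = (w + 1)/(w^2 + 4*w - 5)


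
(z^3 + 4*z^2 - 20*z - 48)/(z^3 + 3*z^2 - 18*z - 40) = (z + 6)/(z + 5)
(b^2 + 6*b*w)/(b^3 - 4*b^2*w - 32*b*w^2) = (-b - 6*w)/(-b^2 + 4*b*w + 32*w^2)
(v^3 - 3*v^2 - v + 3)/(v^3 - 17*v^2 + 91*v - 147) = (v^2 - 1)/(v^2 - 14*v + 49)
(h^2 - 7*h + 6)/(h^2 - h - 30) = (h - 1)/(h + 5)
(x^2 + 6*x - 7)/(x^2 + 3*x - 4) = (x + 7)/(x + 4)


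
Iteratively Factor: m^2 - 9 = (m - 3)*(m + 3)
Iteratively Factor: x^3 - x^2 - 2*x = (x + 1)*(x^2 - 2*x) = (x - 2)*(x + 1)*(x)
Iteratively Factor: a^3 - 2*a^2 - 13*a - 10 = (a + 1)*(a^2 - 3*a - 10) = (a + 1)*(a + 2)*(a - 5)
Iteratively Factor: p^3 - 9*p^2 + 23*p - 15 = (p - 3)*(p^2 - 6*p + 5) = (p - 5)*(p - 3)*(p - 1)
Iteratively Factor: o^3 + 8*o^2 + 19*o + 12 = (o + 1)*(o^2 + 7*o + 12) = (o + 1)*(o + 3)*(o + 4)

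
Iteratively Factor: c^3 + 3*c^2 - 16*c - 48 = (c + 4)*(c^2 - c - 12) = (c + 3)*(c + 4)*(c - 4)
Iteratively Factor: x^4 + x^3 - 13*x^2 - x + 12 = (x + 4)*(x^3 - 3*x^2 - x + 3) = (x + 1)*(x + 4)*(x^2 - 4*x + 3) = (x - 1)*(x + 1)*(x + 4)*(x - 3)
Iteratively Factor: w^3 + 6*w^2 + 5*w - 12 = (w + 4)*(w^2 + 2*w - 3) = (w + 3)*(w + 4)*(w - 1)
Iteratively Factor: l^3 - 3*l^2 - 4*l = (l - 4)*(l^2 + l) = l*(l - 4)*(l + 1)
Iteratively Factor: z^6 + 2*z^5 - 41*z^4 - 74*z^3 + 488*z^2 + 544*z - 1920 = (z + 4)*(z^5 - 2*z^4 - 33*z^3 + 58*z^2 + 256*z - 480) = (z - 2)*(z + 4)*(z^4 - 33*z^2 - 8*z + 240) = (z - 2)*(z + 4)^2*(z^3 - 4*z^2 - 17*z + 60) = (z - 2)*(z + 4)^3*(z^2 - 8*z + 15) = (z - 3)*(z - 2)*(z + 4)^3*(z - 5)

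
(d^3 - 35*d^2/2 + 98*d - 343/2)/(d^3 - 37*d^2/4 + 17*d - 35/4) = 2*(2*d^2 - 21*d + 49)/(4*d^2 - 9*d + 5)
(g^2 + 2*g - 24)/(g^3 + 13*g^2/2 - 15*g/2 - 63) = 2*(g - 4)/(2*g^2 + g - 21)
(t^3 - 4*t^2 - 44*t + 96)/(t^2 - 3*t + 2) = (t^2 - 2*t - 48)/(t - 1)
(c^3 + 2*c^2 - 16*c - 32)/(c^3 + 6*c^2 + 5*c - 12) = (c^2 - 2*c - 8)/(c^2 + 2*c - 3)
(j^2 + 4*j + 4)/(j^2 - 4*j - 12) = (j + 2)/(j - 6)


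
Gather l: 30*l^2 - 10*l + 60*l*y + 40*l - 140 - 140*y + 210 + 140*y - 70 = 30*l^2 + l*(60*y + 30)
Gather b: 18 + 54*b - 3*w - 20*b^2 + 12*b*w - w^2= -20*b^2 + b*(12*w + 54) - w^2 - 3*w + 18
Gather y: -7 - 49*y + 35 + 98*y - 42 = 49*y - 14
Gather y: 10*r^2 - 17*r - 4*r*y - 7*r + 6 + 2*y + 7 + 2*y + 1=10*r^2 - 24*r + y*(4 - 4*r) + 14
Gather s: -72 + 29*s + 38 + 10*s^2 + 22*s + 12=10*s^2 + 51*s - 22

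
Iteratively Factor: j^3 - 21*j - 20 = (j - 5)*(j^2 + 5*j + 4) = (j - 5)*(j + 4)*(j + 1)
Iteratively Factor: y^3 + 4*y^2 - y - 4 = (y - 1)*(y^2 + 5*y + 4) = (y - 1)*(y + 4)*(y + 1)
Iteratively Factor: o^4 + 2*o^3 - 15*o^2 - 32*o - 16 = (o - 4)*(o^3 + 6*o^2 + 9*o + 4) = (o - 4)*(o + 1)*(o^2 + 5*o + 4) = (o - 4)*(o + 1)*(o + 4)*(o + 1)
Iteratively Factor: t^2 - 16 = (t + 4)*(t - 4)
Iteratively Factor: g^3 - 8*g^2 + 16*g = (g - 4)*(g^2 - 4*g) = g*(g - 4)*(g - 4)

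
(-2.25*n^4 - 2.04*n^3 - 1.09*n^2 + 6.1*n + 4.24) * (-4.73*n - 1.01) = 10.6425*n^5 + 11.9217*n^4 + 7.2161*n^3 - 27.7521*n^2 - 26.2162*n - 4.2824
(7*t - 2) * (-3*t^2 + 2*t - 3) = -21*t^3 + 20*t^2 - 25*t + 6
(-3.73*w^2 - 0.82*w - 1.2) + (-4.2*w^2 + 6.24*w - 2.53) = -7.93*w^2 + 5.42*w - 3.73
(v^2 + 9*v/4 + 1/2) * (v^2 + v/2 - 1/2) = v^4 + 11*v^3/4 + 9*v^2/8 - 7*v/8 - 1/4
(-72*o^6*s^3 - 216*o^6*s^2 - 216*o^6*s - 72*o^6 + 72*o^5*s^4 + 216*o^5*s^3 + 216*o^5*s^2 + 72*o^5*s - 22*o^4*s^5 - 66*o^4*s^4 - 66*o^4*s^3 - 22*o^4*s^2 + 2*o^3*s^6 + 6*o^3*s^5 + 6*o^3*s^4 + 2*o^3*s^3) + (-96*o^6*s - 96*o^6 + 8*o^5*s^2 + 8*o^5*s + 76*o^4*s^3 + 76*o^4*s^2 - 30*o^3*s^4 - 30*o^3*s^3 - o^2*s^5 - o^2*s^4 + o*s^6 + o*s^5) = -72*o^6*s^3 - 216*o^6*s^2 - 312*o^6*s - 168*o^6 + 72*o^5*s^4 + 216*o^5*s^3 + 224*o^5*s^2 + 80*o^5*s - 22*o^4*s^5 - 66*o^4*s^4 + 10*o^4*s^3 + 54*o^4*s^2 + 2*o^3*s^6 + 6*o^3*s^5 - 24*o^3*s^4 - 28*o^3*s^3 - o^2*s^5 - o^2*s^4 + o*s^6 + o*s^5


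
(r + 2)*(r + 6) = r^2 + 8*r + 12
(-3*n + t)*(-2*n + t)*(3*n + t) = 18*n^3 - 9*n^2*t - 2*n*t^2 + t^3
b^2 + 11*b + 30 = (b + 5)*(b + 6)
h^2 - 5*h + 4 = (h - 4)*(h - 1)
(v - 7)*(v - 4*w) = v^2 - 4*v*w - 7*v + 28*w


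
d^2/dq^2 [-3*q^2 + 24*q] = -6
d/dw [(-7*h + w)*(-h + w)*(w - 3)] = 7*h^2 - 16*h*w + 24*h + 3*w^2 - 6*w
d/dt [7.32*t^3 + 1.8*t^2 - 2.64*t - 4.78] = 21.96*t^2 + 3.6*t - 2.64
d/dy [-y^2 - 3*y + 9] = -2*y - 3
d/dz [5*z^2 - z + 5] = 10*z - 1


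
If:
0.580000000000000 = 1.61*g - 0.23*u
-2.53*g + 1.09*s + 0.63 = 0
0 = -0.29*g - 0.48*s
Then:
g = 0.20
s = -0.12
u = -1.14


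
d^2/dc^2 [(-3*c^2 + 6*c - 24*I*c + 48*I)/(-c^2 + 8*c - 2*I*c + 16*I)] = (c^3*(36 + 36*I) + c*(-1728 + 1728*I) + 3456 - 5760*I)/(c^6 + c^5*(-24 + 6*I) + c^4*(180 - 144*I) + c^3*(-224 + 1144*I) + c^2*(-2304 - 2880*I) + c*(6144 - 1536*I) + 4096*I)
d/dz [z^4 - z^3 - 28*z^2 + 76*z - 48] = 4*z^3 - 3*z^2 - 56*z + 76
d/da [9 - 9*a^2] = -18*a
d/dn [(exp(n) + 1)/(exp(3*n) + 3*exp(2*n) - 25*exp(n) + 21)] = (-(exp(n) + 1)*(3*exp(2*n) + 6*exp(n) - 25) + exp(3*n) + 3*exp(2*n) - 25*exp(n) + 21)*exp(n)/(exp(3*n) + 3*exp(2*n) - 25*exp(n) + 21)^2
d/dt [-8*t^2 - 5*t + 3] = -16*t - 5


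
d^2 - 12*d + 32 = (d - 8)*(d - 4)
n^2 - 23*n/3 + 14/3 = (n - 7)*(n - 2/3)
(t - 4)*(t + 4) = t^2 - 16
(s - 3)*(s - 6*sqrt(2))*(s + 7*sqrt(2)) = s^3 - 3*s^2 + sqrt(2)*s^2 - 84*s - 3*sqrt(2)*s + 252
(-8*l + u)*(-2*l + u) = 16*l^2 - 10*l*u + u^2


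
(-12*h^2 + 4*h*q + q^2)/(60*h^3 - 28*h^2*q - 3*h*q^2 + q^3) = (6*h + q)/(-30*h^2 - h*q + q^2)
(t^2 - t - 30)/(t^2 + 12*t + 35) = (t - 6)/(t + 7)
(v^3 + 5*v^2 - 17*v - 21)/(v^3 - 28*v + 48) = (v^3 + 5*v^2 - 17*v - 21)/(v^3 - 28*v + 48)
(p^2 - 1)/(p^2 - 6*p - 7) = (p - 1)/(p - 7)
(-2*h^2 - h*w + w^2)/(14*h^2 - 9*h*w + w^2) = (h + w)/(-7*h + w)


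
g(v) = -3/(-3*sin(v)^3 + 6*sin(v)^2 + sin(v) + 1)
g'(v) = -3*(9*sin(v)^2*cos(v) - 12*sin(v)*cos(v) - cos(v))/(-3*sin(v)^3 + 6*sin(v)^2 + sin(v) + 1)^2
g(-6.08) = -2.11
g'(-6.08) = 4.44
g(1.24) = -0.63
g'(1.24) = 0.18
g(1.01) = -0.69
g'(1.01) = 0.40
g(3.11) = -2.89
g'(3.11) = -3.82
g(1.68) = -0.60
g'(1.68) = -0.05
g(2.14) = -0.70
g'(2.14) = -0.41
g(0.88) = -0.76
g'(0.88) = 0.60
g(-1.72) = -0.34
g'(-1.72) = 0.11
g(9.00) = -1.35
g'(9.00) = -2.45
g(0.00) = -3.00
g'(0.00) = 3.00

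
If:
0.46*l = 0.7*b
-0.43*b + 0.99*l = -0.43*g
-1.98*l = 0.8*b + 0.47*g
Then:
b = 0.00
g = 0.00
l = 0.00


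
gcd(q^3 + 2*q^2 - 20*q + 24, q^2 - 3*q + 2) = q - 2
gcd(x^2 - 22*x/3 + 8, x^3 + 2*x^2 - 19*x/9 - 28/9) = x - 4/3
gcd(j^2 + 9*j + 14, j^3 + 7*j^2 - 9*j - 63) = j + 7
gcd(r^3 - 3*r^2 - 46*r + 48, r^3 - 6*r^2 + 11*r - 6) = r - 1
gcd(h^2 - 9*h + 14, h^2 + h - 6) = h - 2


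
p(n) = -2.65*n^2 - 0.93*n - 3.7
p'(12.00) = -64.53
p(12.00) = -396.46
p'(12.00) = -64.53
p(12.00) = -396.46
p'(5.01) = -27.48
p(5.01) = -74.87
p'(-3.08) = 15.39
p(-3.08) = -25.97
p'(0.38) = -2.94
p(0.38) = -4.44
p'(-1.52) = 7.13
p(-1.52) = -8.41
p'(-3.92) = 19.85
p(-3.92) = -40.78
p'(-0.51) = 1.77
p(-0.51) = -3.91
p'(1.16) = -7.08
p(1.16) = -8.34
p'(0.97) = -6.07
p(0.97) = -7.10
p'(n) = -5.3*n - 0.93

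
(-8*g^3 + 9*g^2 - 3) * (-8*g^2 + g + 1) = 64*g^5 - 80*g^4 + g^3 + 33*g^2 - 3*g - 3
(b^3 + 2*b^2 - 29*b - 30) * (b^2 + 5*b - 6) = b^5 + 7*b^4 - 25*b^3 - 187*b^2 + 24*b + 180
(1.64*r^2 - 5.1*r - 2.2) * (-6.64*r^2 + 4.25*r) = -10.8896*r^4 + 40.834*r^3 - 7.067*r^2 - 9.35*r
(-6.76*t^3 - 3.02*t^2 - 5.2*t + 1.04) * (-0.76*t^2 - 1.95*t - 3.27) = 5.1376*t^5 + 15.4772*t^4 + 31.9462*t^3 + 19.225*t^2 + 14.976*t - 3.4008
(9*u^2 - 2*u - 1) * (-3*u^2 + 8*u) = -27*u^4 + 78*u^3 - 13*u^2 - 8*u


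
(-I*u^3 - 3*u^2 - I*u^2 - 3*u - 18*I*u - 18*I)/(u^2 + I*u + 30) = (-I*u^3 + u^2*(-3 - I) + u*(-3 - 18*I) - 18*I)/(u^2 + I*u + 30)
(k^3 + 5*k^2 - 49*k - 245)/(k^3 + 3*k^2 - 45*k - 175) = (k + 7)/(k + 5)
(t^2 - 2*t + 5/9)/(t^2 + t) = (t^2 - 2*t + 5/9)/(t*(t + 1))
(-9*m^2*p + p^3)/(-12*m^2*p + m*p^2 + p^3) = (3*m + p)/(4*m + p)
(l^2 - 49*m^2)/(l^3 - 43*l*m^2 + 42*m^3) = (l - 7*m)/(l^2 - 7*l*m + 6*m^2)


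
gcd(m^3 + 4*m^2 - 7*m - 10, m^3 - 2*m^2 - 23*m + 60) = m + 5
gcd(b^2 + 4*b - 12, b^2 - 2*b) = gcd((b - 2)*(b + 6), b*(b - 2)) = b - 2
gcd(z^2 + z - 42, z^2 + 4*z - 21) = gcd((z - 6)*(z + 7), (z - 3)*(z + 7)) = z + 7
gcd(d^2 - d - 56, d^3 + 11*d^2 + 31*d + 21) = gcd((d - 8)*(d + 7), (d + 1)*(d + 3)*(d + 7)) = d + 7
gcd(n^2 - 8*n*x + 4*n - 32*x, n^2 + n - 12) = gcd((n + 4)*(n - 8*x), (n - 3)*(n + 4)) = n + 4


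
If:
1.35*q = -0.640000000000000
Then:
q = -0.47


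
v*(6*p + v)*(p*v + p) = 6*p^2*v^2 + 6*p^2*v + p*v^3 + p*v^2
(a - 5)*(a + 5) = a^2 - 25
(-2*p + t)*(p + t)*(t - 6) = -2*p^2*t + 12*p^2 - p*t^2 + 6*p*t + t^3 - 6*t^2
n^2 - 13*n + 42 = (n - 7)*(n - 6)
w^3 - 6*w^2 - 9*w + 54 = (w - 6)*(w - 3)*(w + 3)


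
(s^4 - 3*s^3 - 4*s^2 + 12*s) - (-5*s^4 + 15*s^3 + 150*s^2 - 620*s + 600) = 6*s^4 - 18*s^3 - 154*s^2 + 632*s - 600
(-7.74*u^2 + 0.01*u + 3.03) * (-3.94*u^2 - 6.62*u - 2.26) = 30.4956*u^4 + 51.1994*u^3 + 5.488*u^2 - 20.0812*u - 6.8478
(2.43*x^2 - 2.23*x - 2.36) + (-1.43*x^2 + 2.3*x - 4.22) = 1.0*x^2 + 0.0699999999999998*x - 6.58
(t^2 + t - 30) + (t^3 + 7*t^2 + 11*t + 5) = t^3 + 8*t^2 + 12*t - 25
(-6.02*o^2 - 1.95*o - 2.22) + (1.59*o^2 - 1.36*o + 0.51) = -4.43*o^2 - 3.31*o - 1.71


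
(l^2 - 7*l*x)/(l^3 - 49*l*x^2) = 1/(l + 7*x)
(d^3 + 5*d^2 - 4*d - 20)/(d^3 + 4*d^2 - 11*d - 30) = (d - 2)/(d - 3)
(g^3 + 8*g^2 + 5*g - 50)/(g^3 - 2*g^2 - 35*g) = (g^2 + 3*g - 10)/(g*(g - 7))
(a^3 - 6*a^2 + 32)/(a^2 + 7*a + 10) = (a^2 - 8*a + 16)/(a + 5)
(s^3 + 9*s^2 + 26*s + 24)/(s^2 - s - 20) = (s^2 + 5*s + 6)/(s - 5)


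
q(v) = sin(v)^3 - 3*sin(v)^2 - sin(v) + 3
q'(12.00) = 2.60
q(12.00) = 2.52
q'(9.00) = 2.70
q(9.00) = 2.15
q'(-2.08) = -3.18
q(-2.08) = 0.92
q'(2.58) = 2.83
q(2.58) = 1.77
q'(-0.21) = 0.37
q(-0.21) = 3.07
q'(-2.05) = -3.08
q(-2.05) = 0.83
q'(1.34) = -0.91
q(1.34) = 0.11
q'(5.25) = 3.26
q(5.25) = 1.01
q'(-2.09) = -3.21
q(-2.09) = 0.95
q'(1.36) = -0.84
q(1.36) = 0.09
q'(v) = 3*sin(v)^2*cos(v) - 6*sin(v)*cos(v) - cos(v)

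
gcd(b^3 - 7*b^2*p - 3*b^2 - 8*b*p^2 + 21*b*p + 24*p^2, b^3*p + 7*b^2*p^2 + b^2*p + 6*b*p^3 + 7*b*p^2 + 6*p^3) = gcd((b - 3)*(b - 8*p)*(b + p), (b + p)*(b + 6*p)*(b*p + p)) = b + p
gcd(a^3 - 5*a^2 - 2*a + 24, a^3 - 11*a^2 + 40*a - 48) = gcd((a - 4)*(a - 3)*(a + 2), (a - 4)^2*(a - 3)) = a^2 - 7*a + 12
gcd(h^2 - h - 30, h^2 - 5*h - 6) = h - 6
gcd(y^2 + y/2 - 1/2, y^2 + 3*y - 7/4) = y - 1/2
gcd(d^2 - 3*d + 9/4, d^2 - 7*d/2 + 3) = d - 3/2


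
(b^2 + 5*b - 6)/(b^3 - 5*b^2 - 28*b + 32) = (b + 6)/(b^2 - 4*b - 32)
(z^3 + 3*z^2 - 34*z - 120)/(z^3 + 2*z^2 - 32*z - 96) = (z + 5)/(z + 4)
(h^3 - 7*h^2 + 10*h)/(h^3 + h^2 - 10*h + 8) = h*(h - 5)/(h^2 + 3*h - 4)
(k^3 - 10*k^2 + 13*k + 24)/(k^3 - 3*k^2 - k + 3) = (k - 8)/(k - 1)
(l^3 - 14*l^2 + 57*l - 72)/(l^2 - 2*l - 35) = (-l^3 + 14*l^2 - 57*l + 72)/(-l^2 + 2*l + 35)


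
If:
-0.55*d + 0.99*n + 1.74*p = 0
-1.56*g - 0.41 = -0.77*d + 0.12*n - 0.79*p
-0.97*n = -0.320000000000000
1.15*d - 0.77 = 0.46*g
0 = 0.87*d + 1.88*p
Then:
No Solution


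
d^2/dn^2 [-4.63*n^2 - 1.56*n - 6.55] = -9.26000000000000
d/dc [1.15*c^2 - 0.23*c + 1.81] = 2.3*c - 0.23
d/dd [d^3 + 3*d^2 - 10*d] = 3*d^2 + 6*d - 10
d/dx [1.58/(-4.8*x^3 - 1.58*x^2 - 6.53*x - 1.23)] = (22.752*x^2 + 4.9928*x + 10.3174)/(4.8*x^3 + 1.58*x^2 + 6.53*x + 1.23)^2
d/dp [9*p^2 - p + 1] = 18*p - 1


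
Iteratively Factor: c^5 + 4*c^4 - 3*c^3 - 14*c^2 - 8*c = (c + 1)*(c^4 + 3*c^3 - 6*c^2 - 8*c) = (c + 1)^2*(c^3 + 2*c^2 - 8*c) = (c - 2)*(c + 1)^2*(c^2 + 4*c) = c*(c - 2)*(c + 1)^2*(c + 4)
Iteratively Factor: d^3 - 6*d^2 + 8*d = (d - 4)*(d^2 - 2*d) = d*(d - 4)*(d - 2)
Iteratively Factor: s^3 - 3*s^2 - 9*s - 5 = (s + 1)*(s^2 - 4*s - 5) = (s + 1)^2*(s - 5)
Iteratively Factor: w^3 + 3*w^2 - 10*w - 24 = (w - 3)*(w^2 + 6*w + 8) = (w - 3)*(w + 2)*(w + 4)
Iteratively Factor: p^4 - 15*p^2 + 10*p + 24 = (p - 3)*(p^3 + 3*p^2 - 6*p - 8) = (p - 3)*(p + 4)*(p^2 - p - 2) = (p - 3)*(p + 1)*(p + 4)*(p - 2)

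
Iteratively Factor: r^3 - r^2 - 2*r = (r - 2)*(r^2 + r) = r*(r - 2)*(r + 1)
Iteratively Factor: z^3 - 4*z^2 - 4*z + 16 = (z - 4)*(z^2 - 4) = (z - 4)*(z + 2)*(z - 2)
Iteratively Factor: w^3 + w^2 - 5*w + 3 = (w + 3)*(w^2 - 2*w + 1) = (w - 1)*(w + 3)*(w - 1)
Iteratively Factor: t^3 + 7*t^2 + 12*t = (t + 3)*(t^2 + 4*t) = t*(t + 3)*(t + 4)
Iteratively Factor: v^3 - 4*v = (v - 2)*(v^2 + 2*v) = (v - 2)*(v + 2)*(v)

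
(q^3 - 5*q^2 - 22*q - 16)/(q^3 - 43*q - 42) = (q^2 - 6*q - 16)/(q^2 - q - 42)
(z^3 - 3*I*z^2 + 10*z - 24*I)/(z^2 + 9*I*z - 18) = (z^2 - 6*I*z - 8)/(z + 6*I)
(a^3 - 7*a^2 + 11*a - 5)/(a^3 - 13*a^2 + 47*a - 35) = (a - 1)/(a - 7)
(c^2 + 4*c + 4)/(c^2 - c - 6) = (c + 2)/(c - 3)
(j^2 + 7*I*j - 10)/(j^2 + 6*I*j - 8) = (j + 5*I)/(j + 4*I)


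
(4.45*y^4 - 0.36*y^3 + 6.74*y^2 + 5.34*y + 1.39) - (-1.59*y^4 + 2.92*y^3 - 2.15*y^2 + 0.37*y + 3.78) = 6.04*y^4 - 3.28*y^3 + 8.89*y^2 + 4.97*y - 2.39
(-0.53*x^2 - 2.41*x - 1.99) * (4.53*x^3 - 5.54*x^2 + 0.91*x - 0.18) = -2.4009*x^5 - 7.9811*x^4 + 3.8544*x^3 + 8.9269*x^2 - 1.3771*x + 0.3582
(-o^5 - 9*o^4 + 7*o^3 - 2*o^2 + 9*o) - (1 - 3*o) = -o^5 - 9*o^4 + 7*o^3 - 2*o^2 + 12*o - 1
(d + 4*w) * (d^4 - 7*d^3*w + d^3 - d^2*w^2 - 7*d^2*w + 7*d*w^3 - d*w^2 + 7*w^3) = d^5 - 3*d^4*w + d^4 - 29*d^3*w^2 - 3*d^3*w + 3*d^2*w^3 - 29*d^2*w^2 + 28*d*w^4 + 3*d*w^3 + 28*w^4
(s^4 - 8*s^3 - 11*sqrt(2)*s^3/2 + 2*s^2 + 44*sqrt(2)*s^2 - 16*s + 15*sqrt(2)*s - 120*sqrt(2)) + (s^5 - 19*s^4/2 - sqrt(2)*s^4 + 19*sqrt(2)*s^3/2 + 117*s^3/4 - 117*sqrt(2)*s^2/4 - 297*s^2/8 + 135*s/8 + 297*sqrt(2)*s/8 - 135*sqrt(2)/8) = s^5 - 17*s^4/2 - sqrt(2)*s^4 + 4*sqrt(2)*s^3 + 85*s^3/4 - 281*s^2/8 + 59*sqrt(2)*s^2/4 + 7*s/8 + 417*sqrt(2)*s/8 - 1095*sqrt(2)/8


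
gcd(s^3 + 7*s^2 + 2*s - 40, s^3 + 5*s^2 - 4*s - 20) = s^2 + 3*s - 10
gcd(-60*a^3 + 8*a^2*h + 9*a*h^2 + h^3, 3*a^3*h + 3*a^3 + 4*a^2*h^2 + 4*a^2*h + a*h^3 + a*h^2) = 1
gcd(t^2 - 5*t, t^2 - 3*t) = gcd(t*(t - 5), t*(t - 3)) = t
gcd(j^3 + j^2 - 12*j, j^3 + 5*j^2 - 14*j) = j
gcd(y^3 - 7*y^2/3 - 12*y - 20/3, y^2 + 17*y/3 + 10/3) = y + 2/3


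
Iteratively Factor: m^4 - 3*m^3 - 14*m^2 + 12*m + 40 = (m + 2)*(m^3 - 5*m^2 - 4*m + 20) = (m + 2)^2*(m^2 - 7*m + 10) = (m - 2)*(m + 2)^2*(m - 5)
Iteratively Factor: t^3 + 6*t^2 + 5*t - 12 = (t - 1)*(t^2 + 7*t + 12) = (t - 1)*(t + 3)*(t + 4)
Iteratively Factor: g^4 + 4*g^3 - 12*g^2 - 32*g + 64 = (g - 2)*(g^3 + 6*g^2 - 32) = (g - 2)*(g + 4)*(g^2 + 2*g - 8) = (g - 2)^2*(g + 4)*(g + 4)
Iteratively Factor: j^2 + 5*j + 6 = (j + 2)*(j + 3)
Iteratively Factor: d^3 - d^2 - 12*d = (d + 3)*(d^2 - 4*d) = d*(d + 3)*(d - 4)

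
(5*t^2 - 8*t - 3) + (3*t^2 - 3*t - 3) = 8*t^2 - 11*t - 6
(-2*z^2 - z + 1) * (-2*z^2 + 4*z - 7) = 4*z^4 - 6*z^3 + 8*z^2 + 11*z - 7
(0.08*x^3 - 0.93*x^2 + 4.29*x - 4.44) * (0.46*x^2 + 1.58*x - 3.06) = 0.0368*x^5 - 0.3014*x^4 + 0.2592*x^3 + 7.5816*x^2 - 20.1426*x + 13.5864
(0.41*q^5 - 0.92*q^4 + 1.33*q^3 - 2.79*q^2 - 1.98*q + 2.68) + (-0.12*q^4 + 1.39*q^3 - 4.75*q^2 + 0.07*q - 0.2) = 0.41*q^5 - 1.04*q^4 + 2.72*q^3 - 7.54*q^2 - 1.91*q + 2.48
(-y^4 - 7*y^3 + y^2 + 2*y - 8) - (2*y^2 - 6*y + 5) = -y^4 - 7*y^3 - y^2 + 8*y - 13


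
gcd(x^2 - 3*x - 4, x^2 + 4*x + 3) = x + 1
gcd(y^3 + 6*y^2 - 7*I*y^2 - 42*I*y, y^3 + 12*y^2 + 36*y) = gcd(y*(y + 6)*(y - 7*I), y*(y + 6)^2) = y^2 + 6*y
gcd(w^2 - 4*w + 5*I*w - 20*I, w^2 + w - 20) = w - 4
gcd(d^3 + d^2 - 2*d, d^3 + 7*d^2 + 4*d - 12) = d^2 + d - 2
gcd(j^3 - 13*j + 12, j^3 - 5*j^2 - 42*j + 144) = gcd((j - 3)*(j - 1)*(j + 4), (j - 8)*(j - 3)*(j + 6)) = j - 3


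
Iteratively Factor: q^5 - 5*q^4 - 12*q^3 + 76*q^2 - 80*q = (q)*(q^4 - 5*q^3 - 12*q^2 + 76*q - 80) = q*(q - 2)*(q^3 - 3*q^2 - 18*q + 40) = q*(q - 5)*(q - 2)*(q^2 + 2*q - 8) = q*(q - 5)*(q - 2)*(q + 4)*(q - 2)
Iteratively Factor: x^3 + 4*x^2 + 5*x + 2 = (x + 2)*(x^2 + 2*x + 1) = (x + 1)*(x + 2)*(x + 1)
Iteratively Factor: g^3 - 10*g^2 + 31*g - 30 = (g - 5)*(g^2 - 5*g + 6) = (g - 5)*(g - 2)*(g - 3)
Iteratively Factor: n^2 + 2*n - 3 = (n + 3)*(n - 1)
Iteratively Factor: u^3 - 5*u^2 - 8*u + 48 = (u + 3)*(u^2 - 8*u + 16) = (u - 4)*(u + 3)*(u - 4)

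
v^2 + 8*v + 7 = (v + 1)*(v + 7)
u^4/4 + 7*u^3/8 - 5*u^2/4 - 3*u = u*(u/4 + 1)*(u - 2)*(u + 3/2)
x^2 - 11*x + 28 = (x - 7)*(x - 4)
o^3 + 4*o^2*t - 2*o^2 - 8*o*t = o*(o - 2)*(o + 4*t)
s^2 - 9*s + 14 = (s - 7)*(s - 2)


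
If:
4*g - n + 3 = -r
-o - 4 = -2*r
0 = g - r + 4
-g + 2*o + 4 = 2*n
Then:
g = -2/7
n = 39/7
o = 24/7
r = 26/7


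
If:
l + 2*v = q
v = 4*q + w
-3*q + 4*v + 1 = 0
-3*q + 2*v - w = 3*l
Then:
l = 3/13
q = 7/13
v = 2/13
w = -2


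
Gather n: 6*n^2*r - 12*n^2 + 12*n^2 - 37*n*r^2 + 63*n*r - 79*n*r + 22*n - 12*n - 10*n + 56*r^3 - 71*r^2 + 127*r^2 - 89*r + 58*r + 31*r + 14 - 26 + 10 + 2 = 6*n^2*r + n*(-37*r^2 - 16*r) + 56*r^3 + 56*r^2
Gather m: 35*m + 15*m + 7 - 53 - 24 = 50*m - 70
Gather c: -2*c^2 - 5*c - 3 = -2*c^2 - 5*c - 3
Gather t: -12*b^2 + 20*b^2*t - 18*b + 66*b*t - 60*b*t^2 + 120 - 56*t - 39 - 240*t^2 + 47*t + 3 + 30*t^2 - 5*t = -12*b^2 - 18*b + t^2*(-60*b - 210) + t*(20*b^2 + 66*b - 14) + 84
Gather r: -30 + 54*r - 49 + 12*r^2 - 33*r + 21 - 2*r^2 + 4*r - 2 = 10*r^2 + 25*r - 60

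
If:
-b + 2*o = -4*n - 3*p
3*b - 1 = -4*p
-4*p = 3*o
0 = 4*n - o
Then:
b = -1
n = -1/3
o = -4/3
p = 1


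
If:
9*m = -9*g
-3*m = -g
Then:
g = 0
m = 0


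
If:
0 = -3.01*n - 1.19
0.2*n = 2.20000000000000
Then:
No Solution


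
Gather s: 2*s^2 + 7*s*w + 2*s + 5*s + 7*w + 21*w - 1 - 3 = 2*s^2 + s*(7*w + 7) + 28*w - 4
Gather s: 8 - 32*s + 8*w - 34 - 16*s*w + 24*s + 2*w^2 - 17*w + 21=s*(-16*w - 8) + 2*w^2 - 9*w - 5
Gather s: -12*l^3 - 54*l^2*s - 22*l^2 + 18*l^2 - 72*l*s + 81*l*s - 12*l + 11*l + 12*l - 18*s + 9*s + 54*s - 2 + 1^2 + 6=-12*l^3 - 4*l^2 + 11*l + s*(-54*l^2 + 9*l + 45) + 5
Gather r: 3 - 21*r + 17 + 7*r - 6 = 14 - 14*r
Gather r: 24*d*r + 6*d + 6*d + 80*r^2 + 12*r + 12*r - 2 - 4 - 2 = 12*d + 80*r^2 + r*(24*d + 24) - 8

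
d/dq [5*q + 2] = 5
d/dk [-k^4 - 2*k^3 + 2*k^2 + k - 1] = -4*k^3 - 6*k^2 + 4*k + 1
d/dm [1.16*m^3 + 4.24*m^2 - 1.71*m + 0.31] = 3.48*m^2 + 8.48*m - 1.71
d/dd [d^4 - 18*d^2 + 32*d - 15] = 4*d^3 - 36*d + 32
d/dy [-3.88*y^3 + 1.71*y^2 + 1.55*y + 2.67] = -11.64*y^2 + 3.42*y + 1.55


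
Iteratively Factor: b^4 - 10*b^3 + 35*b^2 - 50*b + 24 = (b - 2)*(b^3 - 8*b^2 + 19*b - 12) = (b - 2)*(b - 1)*(b^2 - 7*b + 12) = (b - 4)*(b - 2)*(b - 1)*(b - 3)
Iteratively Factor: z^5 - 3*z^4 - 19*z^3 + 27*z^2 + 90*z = (z + 2)*(z^4 - 5*z^3 - 9*z^2 + 45*z) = z*(z + 2)*(z^3 - 5*z^2 - 9*z + 45) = z*(z - 5)*(z + 2)*(z^2 - 9) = z*(z - 5)*(z + 2)*(z + 3)*(z - 3)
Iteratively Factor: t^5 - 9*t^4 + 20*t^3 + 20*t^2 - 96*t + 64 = (t - 2)*(t^4 - 7*t^3 + 6*t^2 + 32*t - 32) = (t - 4)*(t - 2)*(t^3 - 3*t^2 - 6*t + 8) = (t - 4)*(t - 2)*(t + 2)*(t^2 - 5*t + 4) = (t - 4)^2*(t - 2)*(t + 2)*(t - 1)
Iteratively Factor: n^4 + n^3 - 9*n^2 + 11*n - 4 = (n - 1)*(n^3 + 2*n^2 - 7*n + 4) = (n - 1)*(n + 4)*(n^2 - 2*n + 1) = (n - 1)^2*(n + 4)*(n - 1)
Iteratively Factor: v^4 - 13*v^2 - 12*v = (v + 3)*(v^3 - 3*v^2 - 4*v) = v*(v + 3)*(v^2 - 3*v - 4) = v*(v - 4)*(v + 3)*(v + 1)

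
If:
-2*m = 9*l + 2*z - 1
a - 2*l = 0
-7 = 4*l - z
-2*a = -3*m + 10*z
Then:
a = -358/139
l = -179/139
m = 618/139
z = 257/139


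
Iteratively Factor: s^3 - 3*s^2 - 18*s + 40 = (s - 5)*(s^2 + 2*s - 8) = (s - 5)*(s + 4)*(s - 2)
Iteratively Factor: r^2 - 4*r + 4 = (r - 2)*(r - 2)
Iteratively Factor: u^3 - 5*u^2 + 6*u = (u - 2)*(u^2 - 3*u) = (u - 3)*(u - 2)*(u)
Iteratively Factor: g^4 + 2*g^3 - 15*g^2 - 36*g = (g - 4)*(g^3 + 6*g^2 + 9*g) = (g - 4)*(g + 3)*(g^2 + 3*g) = (g - 4)*(g + 3)^2*(g)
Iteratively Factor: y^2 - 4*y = (y)*(y - 4)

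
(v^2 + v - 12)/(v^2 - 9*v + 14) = (v^2 + v - 12)/(v^2 - 9*v + 14)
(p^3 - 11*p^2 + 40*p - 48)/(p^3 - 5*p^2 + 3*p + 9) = (p^2 - 8*p + 16)/(p^2 - 2*p - 3)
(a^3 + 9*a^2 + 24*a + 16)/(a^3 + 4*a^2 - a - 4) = (a + 4)/(a - 1)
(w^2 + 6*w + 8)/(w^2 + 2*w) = (w + 4)/w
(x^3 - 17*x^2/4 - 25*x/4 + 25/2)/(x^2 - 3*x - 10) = x - 5/4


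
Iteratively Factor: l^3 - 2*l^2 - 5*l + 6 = (l - 1)*(l^2 - l - 6) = (l - 3)*(l - 1)*(l + 2)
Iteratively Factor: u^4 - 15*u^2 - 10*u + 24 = (u + 2)*(u^3 - 2*u^2 - 11*u + 12) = (u + 2)*(u + 3)*(u^2 - 5*u + 4) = (u - 1)*(u + 2)*(u + 3)*(u - 4)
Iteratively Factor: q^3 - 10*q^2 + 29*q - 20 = (q - 1)*(q^2 - 9*q + 20) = (q - 4)*(q - 1)*(q - 5)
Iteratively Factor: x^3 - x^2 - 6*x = (x)*(x^2 - x - 6) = x*(x + 2)*(x - 3)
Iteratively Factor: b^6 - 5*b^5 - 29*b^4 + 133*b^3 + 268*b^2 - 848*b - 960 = (b - 4)*(b^5 - b^4 - 33*b^3 + b^2 + 272*b + 240) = (b - 4)*(b + 3)*(b^4 - 4*b^3 - 21*b^2 + 64*b + 80) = (b - 4)*(b + 1)*(b + 3)*(b^3 - 5*b^2 - 16*b + 80) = (b - 4)^2*(b + 1)*(b + 3)*(b^2 - b - 20) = (b - 5)*(b - 4)^2*(b + 1)*(b + 3)*(b + 4)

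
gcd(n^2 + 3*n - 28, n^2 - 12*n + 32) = n - 4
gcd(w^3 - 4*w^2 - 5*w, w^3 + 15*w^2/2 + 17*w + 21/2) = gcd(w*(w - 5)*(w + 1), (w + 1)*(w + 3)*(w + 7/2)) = w + 1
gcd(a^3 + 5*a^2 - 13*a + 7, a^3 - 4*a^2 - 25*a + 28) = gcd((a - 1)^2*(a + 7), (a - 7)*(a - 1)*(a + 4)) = a - 1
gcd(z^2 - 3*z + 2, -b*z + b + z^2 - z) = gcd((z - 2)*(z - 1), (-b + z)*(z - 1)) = z - 1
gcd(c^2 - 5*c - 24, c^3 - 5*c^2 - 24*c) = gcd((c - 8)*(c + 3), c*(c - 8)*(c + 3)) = c^2 - 5*c - 24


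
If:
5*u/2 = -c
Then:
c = -5*u/2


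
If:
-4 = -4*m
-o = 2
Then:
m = 1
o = -2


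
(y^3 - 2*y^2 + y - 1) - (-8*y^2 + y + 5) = y^3 + 6*y^2 - 6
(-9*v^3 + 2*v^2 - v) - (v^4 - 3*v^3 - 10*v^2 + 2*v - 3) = -v^4 - 6*v^3 + 12*v^2 - 3*v + 3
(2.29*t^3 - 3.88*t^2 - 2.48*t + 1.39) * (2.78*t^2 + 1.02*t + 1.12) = 6.3662*t^5 - 8.4506*t^4 - 8.2872*t^3 - 3.011*t^2 - 1.3598*t + 1.5568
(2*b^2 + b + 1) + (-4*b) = 2*b^2 - 3*b + 1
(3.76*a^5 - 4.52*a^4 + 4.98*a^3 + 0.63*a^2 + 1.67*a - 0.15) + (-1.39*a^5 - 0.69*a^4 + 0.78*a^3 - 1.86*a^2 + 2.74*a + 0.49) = 2.37*a^5 - 5.21*a^4 + 5.76*a^3 - 1.23*a^2 + 4.41*a + 0.34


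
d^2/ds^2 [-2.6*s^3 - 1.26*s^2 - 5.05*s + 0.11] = -15.6*s - 2.52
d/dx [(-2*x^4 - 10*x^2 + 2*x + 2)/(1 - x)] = 2*(3*x^4 - 4*x^3 + 5*x^2 - 10*x + 2)/(x^2 - 2*x + 1)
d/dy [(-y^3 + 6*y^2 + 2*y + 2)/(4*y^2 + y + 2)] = 2*(-2*y^4 - y^3 - 4*y^2 + 4*y + 1)/(16*y^4 + 8*y^3 + 17*y^2 + 4*y + 4)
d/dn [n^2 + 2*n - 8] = 2*n + 2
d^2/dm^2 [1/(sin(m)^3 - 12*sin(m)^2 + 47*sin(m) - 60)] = (-9*sin(m)^6 + 132*sin(m)^5 - 658*sin(m)^4 + 960*sin(m)^3 + 1817*sin(m)^2 - 5844*sin(m) + 2978)/(sin(m)^3 - 12*sin(m)^2 + 47*sin(m) - 60)^3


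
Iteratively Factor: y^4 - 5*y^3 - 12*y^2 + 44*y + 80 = (y - 4)*(y^3 - y^2 - 16*y - 20) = (y - 4)*(y + 2)*(y^2 - 3*y - 10) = (y - 4)*(y + 2)^2*(y - 5)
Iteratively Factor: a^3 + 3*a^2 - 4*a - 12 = (a + 3)*(a^2 - 4) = (a - 2)*(a + 3)*(a + 2)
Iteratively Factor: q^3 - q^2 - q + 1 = (q - 1)*(q^2 - 1) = (q - 1)^2*(q + 1)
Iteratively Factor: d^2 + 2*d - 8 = (d + 4)*(d - 2)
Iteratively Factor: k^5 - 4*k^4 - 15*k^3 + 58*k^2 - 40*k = (k)*(k^4 - 4*k^3 - 15*k^2 + 58*k - 40) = k*(k - 2)*(k^3 - 2*k^2 - 19*k + 20) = k*(k - 2)*(k + 4)*(k^2 - 6*k + 5) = k*(k - 2)*(k - 1)*(k + 4)*(k - 5)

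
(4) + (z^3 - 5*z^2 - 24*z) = z^3 - 5*z^2 - 24*z + 4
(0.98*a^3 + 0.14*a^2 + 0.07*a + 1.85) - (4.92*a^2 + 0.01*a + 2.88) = 0.98*a^3 - 4.78*a^2 + 0.06*a - 1.03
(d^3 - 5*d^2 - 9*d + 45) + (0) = d^3 - 5*d^2 - 9*d + 45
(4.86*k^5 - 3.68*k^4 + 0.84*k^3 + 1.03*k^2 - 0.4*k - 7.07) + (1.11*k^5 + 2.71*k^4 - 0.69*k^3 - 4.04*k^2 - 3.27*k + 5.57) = 5.97*k^5 - 0.97*k^4 + 0.15*k^3 - 3.01*k^2 - 3.67*k - 1.5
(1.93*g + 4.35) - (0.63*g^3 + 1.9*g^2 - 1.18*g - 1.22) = -0.63*g^3 - 1.9*g^2 + 3.11*g + 5.57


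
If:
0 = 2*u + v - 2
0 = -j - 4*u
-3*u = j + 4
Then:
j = -16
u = 4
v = -6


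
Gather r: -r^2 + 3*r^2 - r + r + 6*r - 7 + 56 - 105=2*r^2 + 6*r - 56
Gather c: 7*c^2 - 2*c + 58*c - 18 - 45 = 7*c^2 + 56*c - 63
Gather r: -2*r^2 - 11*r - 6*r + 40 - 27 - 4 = -2*r^2 - 17*r + 9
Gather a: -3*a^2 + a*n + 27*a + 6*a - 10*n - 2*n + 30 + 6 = -3*a^2 + a*(n + 33) - 12*n + 36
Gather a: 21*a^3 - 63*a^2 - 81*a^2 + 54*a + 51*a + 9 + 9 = 21*a^3 - 144*a^2 + 105*a + 18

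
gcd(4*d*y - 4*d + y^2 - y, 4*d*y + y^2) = 4*d + y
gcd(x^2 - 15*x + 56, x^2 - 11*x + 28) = x - 7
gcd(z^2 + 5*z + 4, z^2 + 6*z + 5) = z + 1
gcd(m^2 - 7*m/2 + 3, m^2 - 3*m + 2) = m - 2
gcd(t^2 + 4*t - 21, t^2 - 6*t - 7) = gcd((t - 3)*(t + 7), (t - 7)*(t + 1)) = 1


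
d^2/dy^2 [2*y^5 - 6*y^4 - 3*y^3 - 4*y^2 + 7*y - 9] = 40*y^3 - 72*y^2 - 18*y - 8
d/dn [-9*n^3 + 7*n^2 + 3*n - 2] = -27*n^2 + 14*n + 3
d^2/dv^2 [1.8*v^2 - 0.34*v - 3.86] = 3.60000000000000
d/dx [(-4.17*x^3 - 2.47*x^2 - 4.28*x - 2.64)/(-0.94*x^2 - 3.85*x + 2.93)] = (3.9198*x^4 + 32.109*x^3 - 31.168*x^2 - 19.4374*x - 22.7044)/(0.8836*x^4 + 7.238*x^3 + 9.3141*x^2 - 22.561*x + 8.5849)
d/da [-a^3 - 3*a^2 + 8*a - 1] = -3*a^2 - 6*a + 8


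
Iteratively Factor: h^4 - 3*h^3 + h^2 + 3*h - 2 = (h - 1)*(h^3 - 2*h^2 - h + 2) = (h - 2)*(h - 1)*(h^2 - 1) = (h - 2)*(h - 1)*(h + 1)*(h - 1)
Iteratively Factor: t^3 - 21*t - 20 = (t + 1)*(t^2 - t - 20) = (t + 1)*(t + 4)*(t - 5)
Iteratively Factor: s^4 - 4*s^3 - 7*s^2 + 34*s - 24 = (s - 4)*(s^3 - 7*s + 6) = (s - 4)*(s - 2)*(s^2 + 2*s - 3) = (s - 4)*(s - 2)*(s - 1)*(s + 3)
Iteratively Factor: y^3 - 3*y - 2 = (y + 1)*(y^2 - y - 2) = (y - 2)*(y + 1)*(y + 1)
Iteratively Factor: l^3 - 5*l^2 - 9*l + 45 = (l - 5)*(l^2 - 9) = (l - 5)*(l - 3)*(l + 3)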